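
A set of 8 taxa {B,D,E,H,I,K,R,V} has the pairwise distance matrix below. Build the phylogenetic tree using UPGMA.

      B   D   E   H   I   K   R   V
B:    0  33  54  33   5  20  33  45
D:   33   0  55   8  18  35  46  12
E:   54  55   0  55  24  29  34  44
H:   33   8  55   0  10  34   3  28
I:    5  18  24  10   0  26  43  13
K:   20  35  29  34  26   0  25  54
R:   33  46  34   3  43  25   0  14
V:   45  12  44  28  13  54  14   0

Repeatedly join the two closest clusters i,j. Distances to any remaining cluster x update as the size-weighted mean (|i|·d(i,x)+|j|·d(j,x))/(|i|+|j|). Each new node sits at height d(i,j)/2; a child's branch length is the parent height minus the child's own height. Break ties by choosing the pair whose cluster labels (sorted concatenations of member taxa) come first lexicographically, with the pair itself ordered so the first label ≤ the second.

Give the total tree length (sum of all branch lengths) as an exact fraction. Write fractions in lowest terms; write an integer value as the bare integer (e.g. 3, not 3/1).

step 1: merge (H,R) at d=3; branch lengths H→3/2, R→3/2; new cluster HR
  updated: d(B,HR)=33, d(D,HR)=27, d(E,HR)=89/2, d(HR,I)=53/2, d(HR,K)=59/2, d(HR,V)=21
step 2: merge (B,I) at d=5; branch lengths B→5/2, I→5/2; new cluster BI
  updated: d(BI,D)=51/2, d(BI,E)=39, d(BI,HR)=119/4, d(BI,K)=23, d(BI,V)=29
step 3: merge (D,V) at d=12; branch lengths D→6, V→6; new cluster DV
  updated: d(BI,DV)=109/4, d(DV,E)=99/2, d(DV,HR)=24, d(DV,K)=89/2
step 4: merge (BI,K) at d=23; branch lengths BI→9, K→23/2; new cluster BIK
  updated: d(BIK,DV)=33, d(BIK,E)=107/3, d(BIK,HR)=89/3
step 5: merge (DV,HR) at d=24; branch lengths DV→6, HR→21/2; new cluster DHRV
  updated: d(BIK,DHRV)=94/3, d(DHRV,E)=47
step 6: merge (BIK,DHRV) at d=94/3; branch lengths BIK→25/6, DHRV→11/3; new cluster BDHIKRV
  updated: d(BDHIKRV,E)=295/7
step 7: merge (BDHIKRV,E) at d=295/7; branch lengths BDHIKRV→227/42, E→295/14; new cluster BDEHIKRV
final tree: ((((B:5/2,I:5/2):9,K:23/2):25/6,((D:6,V:6):6,(H:3/2,R:3/2):21/2):11/3):227/42,E:295/14)
total length: 3835/42

3835/42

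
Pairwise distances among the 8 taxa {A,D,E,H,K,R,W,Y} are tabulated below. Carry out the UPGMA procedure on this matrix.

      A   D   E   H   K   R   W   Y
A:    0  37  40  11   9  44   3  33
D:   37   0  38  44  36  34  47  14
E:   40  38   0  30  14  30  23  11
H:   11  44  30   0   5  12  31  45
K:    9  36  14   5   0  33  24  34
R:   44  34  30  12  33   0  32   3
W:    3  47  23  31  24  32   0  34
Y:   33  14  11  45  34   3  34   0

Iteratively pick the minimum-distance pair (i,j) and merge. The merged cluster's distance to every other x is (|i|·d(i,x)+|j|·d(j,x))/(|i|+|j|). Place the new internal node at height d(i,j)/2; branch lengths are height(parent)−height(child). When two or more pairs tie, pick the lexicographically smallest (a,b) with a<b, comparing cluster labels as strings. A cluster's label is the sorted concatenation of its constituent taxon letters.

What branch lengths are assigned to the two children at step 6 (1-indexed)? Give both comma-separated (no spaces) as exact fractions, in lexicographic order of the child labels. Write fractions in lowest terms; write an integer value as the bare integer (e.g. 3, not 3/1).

43/3,49/12

iteration 1: select A,W (d=3); attach at lengths (3/2, 3/2); label the merged cluster AW
  updated: d(AW,D)=42, d(AW,E)=63/2, d(AW,H)=21, d(AW,K)=33/2, d(AW,R)=38, d(AW,Y)=67/2
iteration 2: select R,Y (d=3); attach at lengths (3/2, 3/2); label the merged cluster RY
  updated: d(AW,RY)=143/4, d(D,RY)=24, d(E,RY)=41/2, d(H,RY)=57/2, d(K,RY)=67/2
iteration 3: select H,K (d=5); attach at lengths (5/2, 5/2); label the merged cluster HK
  updated: d(AW,HK)=75/4, d(D,HK)=40, d(E,HK)=22, d(HK,RY)=31
iteration 4: select AW,HK (d=75/4); attach at lengths (63/8, 55/8); label the merged cluster AHKW
  updated: d(AHKW,D)=41, d(AHKW,E)=107/4, d(AHKW,RY)=267/8
iteration 5: select E,RY (d=41/2); attach at lengths (41/4, 35/4); label the merged cluster ERY
  updated: d(AHKW,ERY)=187/6, d(D,ERY)=86/3
iteration 6: select D,ERY (d=86/3); attach at lengths (43/3, 49/12); label the merged cluster DERY
  updated: d(AHKW,DERY)=269/8
iteration 7: select AHKW,DERY (d=269/8); attach at lengths (119/16, 119/48); label the merged cluster ADEHKRWY
final tree: (((A:3/2,W:3/2):63/8,(H:5/2,K:5/2):55/8):119/16,(D:43/3,(E:41/4,(R:3/2,Y:3/2):35/4):49/12):119/48)
total length: 877/12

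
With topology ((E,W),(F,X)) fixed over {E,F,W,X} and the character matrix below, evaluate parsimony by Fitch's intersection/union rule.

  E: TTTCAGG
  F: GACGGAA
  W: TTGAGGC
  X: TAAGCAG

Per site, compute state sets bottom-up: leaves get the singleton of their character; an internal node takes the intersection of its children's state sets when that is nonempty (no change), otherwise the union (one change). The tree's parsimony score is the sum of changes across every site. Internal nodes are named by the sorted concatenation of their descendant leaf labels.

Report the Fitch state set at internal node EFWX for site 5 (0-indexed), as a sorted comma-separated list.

A,G

[col 0] EW: children E:{T}, W:{T} ∩→ {T}; cost 0
[col 0] FX: children F:{G}, X:{T} ∪→ {G,T}; cost 1
[col 0] EFWX: children EW:{T}, FX:{G,T} ∩→ {T}; cost 0
[col 1] EW: children E:{T}, W:{T} ∩→ {T}; cost 0
[col 1] FX: children F:{A}, X:{A} ∩→ {A}; cost 0
[col 1] EFWX: children EW:{T}, FX:{A} ∪→ {A,T}; cost 1
[col 2] EW: children E:{T}, W:{G} ∪→ {G,T}; cost 1
[col 2] FX: children F:{C}, X:{A} ∪→ {A,C}; cost 1
[col 2] EFWX: children EW:{G,T}, FX:{A,C} ∪→ {A,C,G,T}; cost 1
[col 3] EW: children E:{C}, W:{A} ∪→ {A,C}; cost 1
[col 3] FX: children F:{G}, X:{G} ∩→ {G}; cost 0
[col 3] EFWX: children EW:{A,C}, FX:{G} ∪→ {A,C,G}; cost 1
[col 4] EW: children E:{A}, W:{G} ∪→ {A,G}; cost 1
[col 4] FX: children F:{G}, X:{C} ∪→ {C,G}; cost 1
[col 4] EFWX: children EW:{A,G}, FX:{C,G} ∩→ {G}; cost 0
[col 5] EW: children E:{G}, W:{G} ∩→ {G}; cost 0
[col 5] FX: children F:{A}, X:{A} ∩→ {A}; cost 0
[col 5] EFWX: children EW:{G}, FX:{A} ∪→ {A,G}; cost 1
[col 6] EW: children E:{G}, W:{C} ∪→ {C,G}; cost 1
[col 6] FX: children F:{A}, X:{G} ∪→ {A,G}; cost 1
[col 6] EFWX: children EW:{C,G}, FX:{A,G} ∩→ {G}; cost 0
per-site changes: [1, 1, 3, 2, 2, 1, 2]; total = 12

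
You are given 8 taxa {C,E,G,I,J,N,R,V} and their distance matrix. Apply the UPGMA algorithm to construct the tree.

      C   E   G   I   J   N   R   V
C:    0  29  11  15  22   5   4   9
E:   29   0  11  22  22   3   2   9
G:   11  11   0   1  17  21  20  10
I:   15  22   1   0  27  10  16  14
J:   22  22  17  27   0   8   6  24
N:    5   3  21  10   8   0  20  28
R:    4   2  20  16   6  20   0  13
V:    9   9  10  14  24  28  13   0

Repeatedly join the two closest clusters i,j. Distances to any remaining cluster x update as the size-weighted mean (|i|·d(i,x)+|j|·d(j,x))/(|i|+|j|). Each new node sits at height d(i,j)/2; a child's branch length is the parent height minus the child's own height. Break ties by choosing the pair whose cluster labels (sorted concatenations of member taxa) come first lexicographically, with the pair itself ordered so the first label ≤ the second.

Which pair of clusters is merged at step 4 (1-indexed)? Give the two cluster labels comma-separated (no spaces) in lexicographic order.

step 1: merge (G,I) at d=1; branch lengths G→1/2, I→1/2; new cluster GI
  updated: d(C,GI)=13, d(E,GI)=33/2, d(GI,J)=22, d(GI,N)=31/2, d(GI,R)=18, d(GI,V)=12
step 2: merge (E,R) at d=2; branch lengths E→1, R→1; new cluster ER
  updated: d(C,ER)=33/2, d(ER,GI)=69/4, d(ER,J)=14, d(ER,N)=23/2, d(ER,V)=11
step 3: merge (C,N) at d=5; branch lengths C→5/2, N→5/2; new cluster CN
  updated: d(CN,ER)=14, d(CN,GI)=57/4, d(CN,J)=15, d(CN,V)=37/2
step 4: merge (ER,V) at d=11; branch lengths ER→9/2, V→11/2; new cluster ERV
  updated: d(CN,ERV)=31/2, d(ERV,GI)=31/2, d(ERV,J)=52/3
step 5: merge (CN,GI) at d=57/4; branch lengths CN→37/8, GI→53/8; new cluster CGIN
  updated: d(CGIN,ERV)=31/2, d(CGIN,J)=37/2
step 6: merge (CGIN,ERV) at d=31/2; branch lengths CGIN→5/8, ERV→9/4; new cluster CEGINRV
  updated: d(CEGINRV,J)=18
step 7: merge (CEGINRV,J) at d=18; branch lengths CEGINRV→5/4, J→9; new cluster CEGIJNRV
final tree: ((((C:5/2,N:5/2):37/8,(G:1/2,I:1/2):53/8):5/8,((E:1,R:1):9/2,V:11/2):9/4):5/4,J:9)
total length: 339/8

ER,V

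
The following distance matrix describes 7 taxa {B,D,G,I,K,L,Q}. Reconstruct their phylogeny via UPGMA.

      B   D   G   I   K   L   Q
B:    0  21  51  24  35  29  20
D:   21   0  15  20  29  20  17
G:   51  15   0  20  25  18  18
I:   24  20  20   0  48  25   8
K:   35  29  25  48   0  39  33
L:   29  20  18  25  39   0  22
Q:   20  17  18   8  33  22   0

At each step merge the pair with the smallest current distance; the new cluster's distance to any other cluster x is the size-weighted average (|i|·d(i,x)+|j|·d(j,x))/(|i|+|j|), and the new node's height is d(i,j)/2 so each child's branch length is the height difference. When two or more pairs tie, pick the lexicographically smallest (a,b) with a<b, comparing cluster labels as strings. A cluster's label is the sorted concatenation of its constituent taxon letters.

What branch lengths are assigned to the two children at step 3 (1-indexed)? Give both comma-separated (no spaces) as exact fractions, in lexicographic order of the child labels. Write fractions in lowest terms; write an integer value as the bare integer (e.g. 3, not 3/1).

iteration 1: select I,Q (d=8); attach at lengths (4, 4); label the merged cluster IQ
  updated: d(B,IQ)=22, d(D,IQ)=37/2, d(G,IQ)=19, d(IQ,K)=81/2, d(IQ,L)=47/2
iteration 2: select D,G (d=15); attach at lengths (15/2, 15/2); label the merged cluster DG
  updated: d(B,DG)=36, d(DG,IQ)=75/4, d(DG,K)=27, d(DG,L)=19
iteration 3: select DG,IQ (d=75/4); attach at lengths (15/8, 43/8); label the merged cluster DGIQ
  updated: d(B,DGIQ)=29, d(DGIQ,K)=135/4, d(DGIQ,L)=85/4
iteration 4: select DGIQ,L (d=85/4); attach at lengths (5/4, 85/8); label the merged cluster DGILQ
  updated: d(B,DGILQ)=29, d(DGILQ,K)=174/5
iteration 5: select B,DGILQ (d=29); attach at lengths (29/2, 31/8); label the merged cluster BDGILQ
  updated: d(BDGILQ,K)=209/6
iteration 6: select BDGILQ,K (d=209/6); attach at lengths (35/12, 209/12); label the merged cluster BDGIKLQ
final tree: ((B:29/2,(((D:15/2,G:15/2):15/8,(I:4,Q:4):43/8):5/4,L:85/8):31/8):35/12,K:209/12)
total length: 485/6

15/8,43/8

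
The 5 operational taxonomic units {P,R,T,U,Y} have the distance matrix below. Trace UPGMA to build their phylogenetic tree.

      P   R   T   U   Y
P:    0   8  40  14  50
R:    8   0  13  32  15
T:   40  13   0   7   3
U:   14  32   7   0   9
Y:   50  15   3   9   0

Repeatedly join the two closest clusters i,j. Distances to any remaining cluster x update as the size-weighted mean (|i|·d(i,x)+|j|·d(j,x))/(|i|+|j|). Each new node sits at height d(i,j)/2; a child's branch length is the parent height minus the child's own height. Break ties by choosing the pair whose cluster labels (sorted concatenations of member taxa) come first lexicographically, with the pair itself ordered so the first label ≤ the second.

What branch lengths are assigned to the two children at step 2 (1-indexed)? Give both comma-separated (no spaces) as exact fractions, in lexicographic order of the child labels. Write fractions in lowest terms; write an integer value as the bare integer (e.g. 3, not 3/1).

iteration 1: select T,Y (d=3); attach at lengths (3/2, 3/2); label the merged cluster TY
  updated: d(P,TY)=45, d(R,TY)=14, d(TY,U)=8
iteration 2: select P,R (d=8); attach at lengths (4, 4); label the merged cluster PR
  updated: d(PR,TY)=59/2, d(PR,U)=23
iteration 3: select TY,U (d=8); attach at lengths (5/2, 4); label the merged cluster TUY
  updated: d(PR,TUY)=82/3
iteration 4: select PR,TUY (d=82/3); attach at lengths (29/3, 29/3); label the merged cluster PRTUY
final tree: ((P:4,R:4):29/3,((T:3/2,Y:3/2):5/2,U:4):29/3)
total length: 221/6

4,4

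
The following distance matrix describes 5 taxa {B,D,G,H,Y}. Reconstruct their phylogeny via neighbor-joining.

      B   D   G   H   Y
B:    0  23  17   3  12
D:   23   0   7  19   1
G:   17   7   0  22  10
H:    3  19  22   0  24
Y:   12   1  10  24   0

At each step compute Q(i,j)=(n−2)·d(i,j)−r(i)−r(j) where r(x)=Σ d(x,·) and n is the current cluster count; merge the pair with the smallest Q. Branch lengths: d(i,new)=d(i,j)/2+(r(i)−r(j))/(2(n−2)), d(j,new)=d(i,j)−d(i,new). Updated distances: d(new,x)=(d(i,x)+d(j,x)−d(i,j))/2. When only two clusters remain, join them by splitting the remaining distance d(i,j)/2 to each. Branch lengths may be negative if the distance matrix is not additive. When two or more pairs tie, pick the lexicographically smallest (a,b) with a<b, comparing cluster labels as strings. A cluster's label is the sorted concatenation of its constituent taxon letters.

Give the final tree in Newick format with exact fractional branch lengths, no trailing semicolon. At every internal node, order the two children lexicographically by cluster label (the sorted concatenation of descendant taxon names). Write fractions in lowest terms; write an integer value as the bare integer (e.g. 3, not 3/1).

step 1: merge (B,H) at d=3, Q=-114; branch lengths B→-2/3, H→11/3; new cluster BH
  updated: d(BH,D)=39/2, d(BH,G)=18, d(BH,Y)=33/2
step 2: merge (BH,G) at d=18, Q=-53; branch lengths BH→55/4, G→17/4; new cluster BGH
  updated: d(BGH,D)=17/4, d(BGH,Y)=17/4
step 3: merge (BGH,D) at d=17/4, Q=-19/2; branch lengths BGH→15/4, D→1/2; new cluster BDGH
  updated: d(BDGH,Y)=1/2
step 4: merge (BDGH,Y) at d=1/2; branch lengths BDGH→1/4, Y→1/4; new cluster BDGHY
final tree: ((((B:-2/3,H:11/3):55/4,G:17/4):15/4,D:1/2):1/4,Y:1/4)
total length: 103/4

((((B:-2/3,H:11/3):55/4,G:17/4):15/4,D:1/2):1/4,Y:1/4)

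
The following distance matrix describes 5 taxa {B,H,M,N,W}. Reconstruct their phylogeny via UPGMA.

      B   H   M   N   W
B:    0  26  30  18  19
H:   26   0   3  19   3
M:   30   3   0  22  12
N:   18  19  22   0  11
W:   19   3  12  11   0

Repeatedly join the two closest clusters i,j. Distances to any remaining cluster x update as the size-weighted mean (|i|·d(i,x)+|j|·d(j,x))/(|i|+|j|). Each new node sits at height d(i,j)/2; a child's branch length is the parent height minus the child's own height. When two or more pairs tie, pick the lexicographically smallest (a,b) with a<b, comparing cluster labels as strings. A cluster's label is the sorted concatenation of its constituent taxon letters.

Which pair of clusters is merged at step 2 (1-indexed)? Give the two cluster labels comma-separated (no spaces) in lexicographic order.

HM,W

1. join H+M (d=3) ⇒ HM; edges |H|=3/2, |M|=3/2
  updated: d(B,HM)=28, d(HM,N)=41/2, d(HM,W)=15/2
2. join HM+W (d=15/2) ⇒ HMW; edges |HM|=9/4, |W|=15/4
  updated: d(B,HMW)=25, d(HMW,N)=52/3
3. join HMW+N (d=52/3) ⇒ HMNW; edges |HMW|=59/12, |N|=26/3
  updated: d(B,HMNW)=93/4
4. join B+HMNW (d=93/4) ⇒ BHMNW; edges |B|=93/8, |HMNW|=71/24
final tree: (B:93/8,(((H:3/2,M:3/2):9/4,W:15/4):59/12,N:26/3):71/24)
total length: 223/6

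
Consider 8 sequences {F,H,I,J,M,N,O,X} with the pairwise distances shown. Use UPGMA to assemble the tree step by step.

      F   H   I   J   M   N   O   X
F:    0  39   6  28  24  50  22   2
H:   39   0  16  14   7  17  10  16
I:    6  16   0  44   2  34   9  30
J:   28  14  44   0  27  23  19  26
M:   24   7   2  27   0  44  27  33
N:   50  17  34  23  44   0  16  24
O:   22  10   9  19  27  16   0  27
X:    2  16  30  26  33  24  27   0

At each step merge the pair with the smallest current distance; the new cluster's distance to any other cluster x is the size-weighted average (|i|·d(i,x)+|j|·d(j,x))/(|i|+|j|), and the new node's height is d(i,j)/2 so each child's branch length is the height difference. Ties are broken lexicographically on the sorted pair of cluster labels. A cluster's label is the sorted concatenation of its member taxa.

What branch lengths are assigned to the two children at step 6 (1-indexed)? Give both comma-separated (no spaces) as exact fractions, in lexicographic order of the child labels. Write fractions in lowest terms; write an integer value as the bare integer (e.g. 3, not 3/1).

181/16,79/16

iteration 1: select F,X (d=2); attach at lengths (1, 1); label the merged cluster FX
  updated: d(FX,H)=55/2, d(FX,I)=18, d(FX,J)=27, d(FX,M)=57/2, d(FX,N)=37, d(FX,O)=49/2
iteration 2: select I,M (d=2); attach at lengths (1, 1); label the merged cluster IM
  updated: d(FX,IM)=93/4, d(H,IM)=23/2, d(IM,J)=71/2, d(IM,N)=39, d(IM,O)=18
iteration 3: select H,O (d=10); attach at lengths (5, 5); label the merged cluster HO
  updated: d(FX,HO)=26, d(HO,IM)=59/4, d(HO,J)=33/2, d(HO,N)=33/2
iteration 4: select HO,IM (d=59/4); attach at lengths (19/8, 51/8); label the merged cluster HIMO
  updated: d(FX,HIMO)=197/8, d(HIMO,J)=26, d(HIMO,N)=111/4
iteration 5: select J,N (d=23); attach at lengths (23/2, 23/2); label the merged cluster JN
  updated: d(FX,JN)=32, d(HIMO,JN)=215/8
iteration 6: select FX,HIMO (d=197/8); attach at lengths (181/16, 79/16); label the merged cluster FHIMOX
  updated: d(FHIMOX,JN)=343/12
iteration 7: select FHIMOX,JN (d=343/12); attach at lengths (95/48, 67/24); label the merged cluster FHIJMNOX
final tree: (((F:1,X:1):181/16,((H:5,O:5):19/8,(I:1,M:1):51/8):79/16):95/48,(J:23/2,N:23/2):67/24)
total length: 3205/48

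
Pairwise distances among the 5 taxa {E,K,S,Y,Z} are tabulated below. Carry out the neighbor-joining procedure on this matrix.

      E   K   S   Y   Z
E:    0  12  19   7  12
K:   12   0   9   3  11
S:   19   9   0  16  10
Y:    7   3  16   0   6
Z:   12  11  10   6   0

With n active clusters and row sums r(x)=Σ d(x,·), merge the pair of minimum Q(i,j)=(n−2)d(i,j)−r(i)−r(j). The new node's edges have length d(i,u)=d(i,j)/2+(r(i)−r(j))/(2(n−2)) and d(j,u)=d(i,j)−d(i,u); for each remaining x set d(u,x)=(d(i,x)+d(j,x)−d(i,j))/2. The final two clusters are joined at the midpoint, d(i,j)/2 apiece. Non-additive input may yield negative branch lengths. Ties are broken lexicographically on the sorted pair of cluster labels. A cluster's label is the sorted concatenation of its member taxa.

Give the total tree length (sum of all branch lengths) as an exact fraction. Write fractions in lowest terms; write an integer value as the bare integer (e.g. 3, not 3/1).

191/8

1. join S+Z (d=10, Q=-63) ⇒ SZ; edges |S|=15/2, |Z|=5/2
  updated: d(E,SZ)=21/2, d(K,SZ)=5, d(SZ,Y)=6
2. join E+Y (d=7, Q=-63/2) ⇒ EY; edges |E|=55/8, |Y|=1/8
  updated: d(EY,K)=4, d(EY,SZ)=19/4
3. join EY+K (d=4, Q=-55/4) ⇒ EKY; edges |EY|=15/8, |K|=17/8
  updated: d(EKY,SZ)=23/8
4. join EKY+SZ (d=23/8) ⇒ EKSYZ; edges |EKY|=23/16, |SZ|=23/16
final tree: (((E:55/8,Y:1/8):15/8,K:17/8):23/16,(S:15/2,Z:5/2):23/16)
total length: 191/8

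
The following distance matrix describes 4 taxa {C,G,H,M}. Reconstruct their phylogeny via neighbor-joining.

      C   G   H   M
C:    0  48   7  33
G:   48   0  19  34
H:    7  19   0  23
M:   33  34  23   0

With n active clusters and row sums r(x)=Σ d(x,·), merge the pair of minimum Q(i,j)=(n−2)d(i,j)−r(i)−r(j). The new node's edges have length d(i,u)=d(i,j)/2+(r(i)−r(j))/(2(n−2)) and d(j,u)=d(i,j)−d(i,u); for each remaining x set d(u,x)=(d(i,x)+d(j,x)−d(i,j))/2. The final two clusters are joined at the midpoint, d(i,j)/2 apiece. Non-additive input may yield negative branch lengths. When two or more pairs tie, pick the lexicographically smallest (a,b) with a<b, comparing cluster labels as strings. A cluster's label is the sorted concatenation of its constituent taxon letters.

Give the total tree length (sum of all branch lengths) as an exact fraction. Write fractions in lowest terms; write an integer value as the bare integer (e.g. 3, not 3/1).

1. join C+H (d=7, Q=-123) ⇒ CH; edges |C|=53/4, |H|=-25/4
  updated: d(CH,G)=30, d(CH,M)=49/2
2. join CH+G (d=30, Q=-177/2) ⇒ CGH; edges |CH|=41/4, |G|=79/4
  updated: d(CGH,M)=57/4
3. join CGH+M (d=57/4) ⇒ CGHM; edges |CGH|=57/8, |M|=57/8
final tree: (((C:53/4,H:-25/4):41/4,G:79/4):57/8,M:57/8)
total length: 205/4

205/4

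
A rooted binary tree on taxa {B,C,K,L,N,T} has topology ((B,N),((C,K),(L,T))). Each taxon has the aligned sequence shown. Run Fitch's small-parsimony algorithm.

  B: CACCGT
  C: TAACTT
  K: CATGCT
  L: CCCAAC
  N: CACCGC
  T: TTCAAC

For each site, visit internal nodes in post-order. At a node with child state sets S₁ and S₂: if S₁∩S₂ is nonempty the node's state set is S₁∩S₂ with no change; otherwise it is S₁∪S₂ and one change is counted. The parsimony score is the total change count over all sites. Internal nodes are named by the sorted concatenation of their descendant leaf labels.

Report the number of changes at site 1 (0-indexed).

[col 0] BN: children B:{C}, N:{C} ∩→ {C}; cost 0
[col 0] CK: children C:{T}, K:{C} ∪→ {C,T}; cost 1
[col 0] LT: children L:{C}, T:{T} ∪→ {C,T}; cost 1
[col 0] CKLT: children CK:{C,T}, LT:{C,T} ∩→ {C,T}; cost 0
[col 0] BCKLNT: children BN:{C}, CKLT:{C,T} ∩→ {C}; cost 0
[col 1] BN: children B:{A}, N:{A} ∩→ {A}; cost 0
[col 1] CK: children C:{A}, K:{A} ∩→ {A}; cost 0
[col 1] LT: children L:{C}, T:{T} ∪→ {C,T}; cost 1
[col 1] CKLT: children CK:{A}, LT:{C,T} ∪→ {A,C,T}; cost 1
[col 1] BCKLNT: children BN:{A}, CKLT:{A,C,T} ∩→ {A}; cost 0
[col 2] BN: children B:{C}, N:{C} ∩→ {C}; cost 0
[col 2] CK: children C:{A}, K:{T} ∪→ {A,T}; cost 1
[col 2] LT: children L:{C}, T:{C} ∩→ {C}; cost 0
[col 2] CKLT: children CK:{A,T}, LT:{C} ∪→ {A,C,T}; cost 1
[col 2] BCKLNT: children BN:{C}, CKLT:{A,C,T} ∩→ {C}; cost 0
[col 3] BN: children B:{C}, N:{C} ∩→ {C}; cost 0
[col 3] CK: children C:{C}, K:{G} ∪→ {C,G}; cost 1
[col 3] LT: children L:{A}, T:{A} ∩→ {A}; cost 0
[col 3] CKLT: children CK:{C,G}, LT:{A} ∪→ {A,C,G}; cost 1
[col 3] BCKLNT: children BN:{C}, CKLT:{A,C,G} ∩→ {C}; cost 0
[col 4] BN: children B:{G}, N:{G} ∩→ {G}; cost 0
[col 4] CK: children C:{T}, K:{C} ∪→ {C,T}; cost 1
[col 4] LT: children L:{A}, T:{A} ∩→ {A}; cost 0
[col 4] CKLT: children CK:{C,T}, LT:{A} ∪→ {A,C,T}; cost 1
[col 4] BCKLNT: children BN:{G}, CKLT:{A,C,T} ∪→ {A,C,G,T}; cost 1
[col 5] BN: children B:{T}, N:{C} ∪→ {C,T}; cost 1
[col 5] CK: children C:{T}, K:{T} ∩→ {T}; cost 0
[col 5] LT: children L:{C}, T:{C} ∩→ {C}; cost 0
[col 5] CKLT: children CK:{T}, LT:{C} ∪→ {C,T}; cost 1
[col 5] BCKLNT: children BN:{C,T}, CKLT:{C,T} ∩→ {C,T}; cost 0
per-site changes: [2, 2, 2, 2, 3, 2]; total = 13

2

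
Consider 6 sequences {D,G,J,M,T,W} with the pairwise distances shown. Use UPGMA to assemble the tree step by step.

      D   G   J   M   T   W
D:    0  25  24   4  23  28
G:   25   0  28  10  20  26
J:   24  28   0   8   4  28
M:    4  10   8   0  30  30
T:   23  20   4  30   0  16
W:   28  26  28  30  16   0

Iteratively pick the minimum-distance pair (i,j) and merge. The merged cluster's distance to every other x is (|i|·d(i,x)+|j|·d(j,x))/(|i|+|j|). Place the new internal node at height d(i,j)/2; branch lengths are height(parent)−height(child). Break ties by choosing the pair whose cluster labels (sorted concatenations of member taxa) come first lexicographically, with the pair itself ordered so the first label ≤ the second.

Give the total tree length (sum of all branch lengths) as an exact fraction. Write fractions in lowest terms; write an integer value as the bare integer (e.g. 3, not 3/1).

1723/36

1. join D+M (d=4) ⇒ DM; edges |D|=2, |M|=2
  updated: d(DM,G)=35/2, d(DM,J)=16, d(DM,T)=53/2, d(DM,W)=29
2. join J+T (d=4) ⇒ JT; edges |J|=2, |T|=2
  updated: d(DM,JT)=85/4, d(G,JT)=24, d(JT,W)=22
3. join DM+G (d=35/2) ⇒ DGM; edges |DM|=27/4, |G|=35/4
  updated: d(DGM,JT)=133/6, d(DGM,W)=28
4. join JT+W (d=22) ⇒ JTW; edges |JT|=9, |W|=11
  updated: d(DGM,JTW)=217/9
5. join DGM+JTW (d=217/9) ⇒ DGJMTW; edges |DGM|=119/36, |JTW|=19/18
final tree: (((D:2,M:2):27/4,G:35/4):119/36,((J:2,T:2):9,W:11):19/18)
total length: 1723/36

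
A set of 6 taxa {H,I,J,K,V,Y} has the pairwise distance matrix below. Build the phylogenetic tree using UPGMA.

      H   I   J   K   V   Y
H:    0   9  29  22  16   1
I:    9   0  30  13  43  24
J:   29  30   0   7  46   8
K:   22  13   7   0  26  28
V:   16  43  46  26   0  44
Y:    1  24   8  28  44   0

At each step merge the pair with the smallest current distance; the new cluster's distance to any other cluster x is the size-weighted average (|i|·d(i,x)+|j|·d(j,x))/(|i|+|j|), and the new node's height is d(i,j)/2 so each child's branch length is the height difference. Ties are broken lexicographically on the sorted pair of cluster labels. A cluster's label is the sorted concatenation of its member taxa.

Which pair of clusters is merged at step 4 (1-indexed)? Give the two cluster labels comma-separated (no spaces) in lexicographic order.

step 1: merge (H,Y) at d=1; branch lengths H→1/2, Y→1/2; new cluster HY
  updated: d(HY,I)=33/2, d(HY,J)=37/2, d(HY,K)=25, d(HY,V)=30
step 2: merge (J,K) at d=7; branch lengths J→7/2, K→7/2; new cluster JK
  updated: d(HY,JK)=87/4, d(I,JK)=43/2, d(JK,V)=36
step 3: merge (HY,I) at d=33/2; branch lengths HY→31/4, I→33/4; new cluster HIY
  updated: d(HIY,JK)=65/3, d(HIY,V)=103/3
step 4: merge (HIY,JK) at d=65/3; branch lengths HIY→31/12, JK→22/3; new cluster HIJKY
  updated: d(HIJKY,V)=35
step 5: merge (HIJKY,V) at d=35; branch lengths HIJKY→20/3, V→35/2; new cluster HIJKVY
final tree: ((((H:1/2,Y:1/2):31/4,I:33/4):31/12,(J:7/2,K:7/2):22/3):20/3,V:35/2)
total length: 697/12

HIY,JK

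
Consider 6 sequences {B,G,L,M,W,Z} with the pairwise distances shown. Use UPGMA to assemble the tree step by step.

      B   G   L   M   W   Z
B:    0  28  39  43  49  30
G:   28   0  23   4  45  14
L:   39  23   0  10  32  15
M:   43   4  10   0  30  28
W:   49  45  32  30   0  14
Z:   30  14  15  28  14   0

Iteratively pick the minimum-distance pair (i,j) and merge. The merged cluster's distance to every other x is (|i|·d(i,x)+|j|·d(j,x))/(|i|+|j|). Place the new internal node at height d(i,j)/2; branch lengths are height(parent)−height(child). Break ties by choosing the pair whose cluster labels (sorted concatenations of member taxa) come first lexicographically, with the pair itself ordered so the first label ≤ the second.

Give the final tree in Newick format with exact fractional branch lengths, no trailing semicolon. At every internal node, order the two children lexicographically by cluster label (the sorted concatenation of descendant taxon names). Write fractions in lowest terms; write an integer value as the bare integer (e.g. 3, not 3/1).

(B:189/10,(((G:2,M:2):25/4,L:33/4):65/12,(W:7,Z:7):20/3):157/30)

iteration 1: select G,M (d=4); attach at lengths (2, 2); label the merged cluster GM
  updated: d(B,GM)=71/2, d(GM,L)=33/2, d(GM,W)=75/2, d(GM,Z)=21
iteration 2: select W,Z (d=14); attach at lengths (7, 7); label the merged cluster WZ
  updated: d(B,WZ)=79/2, d(GM,WZ)=117/4, d(L,WZ)=47/2
iteration 3: select GM,L (d=33/2); attach at lengths (25/4, 33/4); label the merged cluster GLM
  updated: d(B,GLM)=110/3, d(GLM,WZ)=82/3
iteration 4: select GLM,WZ (d=82/3); attach at lengths (65/12, 20/3); label the merged cluster GLMWZ
  updated: d(B,GLMWZ)=189/5
iteration 5: select B,GLMWZ (d=189/5); attach at lengths (189/10, 157/30); label the merged cluster BGLMWZ
final tree: (B:189/10,(((G:2,M:2):25/4,L:33/4):65/12,(W:7,Z:7):20/3):157/30)
total length: 4123/60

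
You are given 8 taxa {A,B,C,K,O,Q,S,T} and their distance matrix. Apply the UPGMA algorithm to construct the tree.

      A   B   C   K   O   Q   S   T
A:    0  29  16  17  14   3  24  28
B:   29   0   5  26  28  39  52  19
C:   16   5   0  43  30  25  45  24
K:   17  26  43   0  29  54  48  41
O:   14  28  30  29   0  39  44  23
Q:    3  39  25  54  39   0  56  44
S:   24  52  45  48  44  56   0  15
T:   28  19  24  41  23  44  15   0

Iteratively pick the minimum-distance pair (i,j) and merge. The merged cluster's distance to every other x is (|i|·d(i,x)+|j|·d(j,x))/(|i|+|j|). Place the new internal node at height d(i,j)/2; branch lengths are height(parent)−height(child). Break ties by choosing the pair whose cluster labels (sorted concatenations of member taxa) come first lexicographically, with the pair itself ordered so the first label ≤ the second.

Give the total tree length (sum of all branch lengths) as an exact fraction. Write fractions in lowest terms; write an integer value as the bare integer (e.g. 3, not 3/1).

929/10

step 1: merge (A,Q) at d=3; branch lengths A→3/2, Q→3/2; new cluster AQ
  updated: d(AQ,B)=34, d(AQ,C)=41/2, d(AQ,K)=71/2, d(AQ,O)=53/2, d(AQ,S)=40, d(AQ,T)=36
step 2: merge (B,C) at d=5; branch lengths B→5/2, C→5/2; new cluster BC
  updated: d(AQ,BC)=109/4, d(BC,K)=69/2, d(BC,O)=29, d(BC,S)=97/2, d(BC,T)=43/2
step 3: merge (S,T) at d=15; branch lengths S→15/2, T→15/2; new cluster ST
  updated: d(AQ,ST)=38, d(BC,ST)=35, d(K,ST)=89/2, d(O,ST)=67/2
step 4: merge (AQ,O) at d=53/2; branch lengths AQ→47/4, O→53/4; new cluster AOQ
  updated: d(AOQ,BC)=167/6, d(AOQ,K)=100/3, d(AOQ,ST)=73/2
step 5: merge (AOQ,BC) at d=167/6; branch lengths AOQ→2/3, BC→137/12; new cluster ABCOQ
  updated: d(ABCOQ,K)=169/5, d(ABCOQ,ST)=359/10
step 6: merge (ABCOQ,K) at d=169/5; branch lengths ABCOQ→179/60, K→169/10; new cluster ABCKOQ
  updated: d(ABCKOQ,ST)=112/3
step 7: merge (ABCKOQ,ST) at d=112/3; branch lengths ABCKOQ→53/30, ST→67/6; new cluster ABCKOQST
final tree: (((((A:3/2,Q:3/2):47/4,O:53/4):2/3,(B:5/2,C:5/2):137/12):179/60,K:169/10):53/30,(S:15/2,T:15/2):67/6)
total length: 929/10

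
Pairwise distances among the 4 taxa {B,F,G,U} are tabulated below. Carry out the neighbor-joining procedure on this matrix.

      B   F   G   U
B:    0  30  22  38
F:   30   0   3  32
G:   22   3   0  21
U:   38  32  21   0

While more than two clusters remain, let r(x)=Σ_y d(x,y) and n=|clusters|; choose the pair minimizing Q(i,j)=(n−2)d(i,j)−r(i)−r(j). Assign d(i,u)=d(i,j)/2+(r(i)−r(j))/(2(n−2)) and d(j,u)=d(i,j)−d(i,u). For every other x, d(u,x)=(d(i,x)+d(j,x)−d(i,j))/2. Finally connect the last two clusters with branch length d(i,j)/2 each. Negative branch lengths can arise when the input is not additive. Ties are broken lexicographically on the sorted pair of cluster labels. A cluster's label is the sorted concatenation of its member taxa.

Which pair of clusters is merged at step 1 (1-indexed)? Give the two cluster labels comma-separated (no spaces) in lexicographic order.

B,U

step 1: merge (B,U) at d=38, Q=-105; branch lengths B→75/4, U→77/4; new cluster BU
  updated: d(BU,F)=12, d(BU,G)=5/2
step 2: merge (BU,F) at d=12, Q=-35/2; branch lengths BU→23/4, F→25/4; new cluster BFU
  updated: d(BFU,G)=-13/4
step 3: merge (BFU,G) at d=-13/4; branch lengths BFU→-13/8, G→-13/8; new cluster BFGU
final tree: (((B:75/4,U:77/4):23/4,F:25/4):-13/8,G:-13/8)
total length: 187/4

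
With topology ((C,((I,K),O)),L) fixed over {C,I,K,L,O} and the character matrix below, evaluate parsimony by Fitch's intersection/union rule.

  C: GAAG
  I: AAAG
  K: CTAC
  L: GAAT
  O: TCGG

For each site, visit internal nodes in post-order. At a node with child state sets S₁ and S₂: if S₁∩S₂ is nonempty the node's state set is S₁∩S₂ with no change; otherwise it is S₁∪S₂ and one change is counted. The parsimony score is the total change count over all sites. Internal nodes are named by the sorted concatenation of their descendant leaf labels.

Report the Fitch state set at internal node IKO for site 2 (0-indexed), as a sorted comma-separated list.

A,G

[col 0] IK: children I:{A}, K:{C} ∪→ {A,C}; cost 1
[col 0] IKO: children IK:{A,C}, O:{T} ∪→ {A,C,T}; cost 1
[col 0] CIKO: children C:{G}, IKO:{A,C,T} ∪→ {A,C,G,T}; cost 1
[col 0] CIKLO: children CIKO:{A,C,G,T}, L:{G} ∩→ {G}; cost 0
[col 1] IK: children I:{A}, K:{T} ∪→ {A,T}; cost 1
[col 1] IKO: children IK:{A,T}, O:{C} ∪→ {A,C,T}; cost 1
[col 1] CIKO: children C:{A}, IKO:{A,C,T} ∩→ {A}; cost 0
[col 1] CIKLO: children CIKO:{A}, L:{A} ∩→ {A}; cost 0
[col 2] IK: children I:{A}, K:{A} ∩→ {A}; cost 0
[col 2] IKO: children IK:{A}, O:{G} ∪→ {A,G}; cost 1
[col 2] CIKO: children C:{A}, IKO:{A,G} ∩→ {A}; cost 0
[col 2] CIKLO: children CIKO:{A}, L:{A} ∩→ {A}; cost 0
[col 3] IK: children I:{G}, K:{C} ∪→ {C,G}; cost 1
[col 3] IKO: children IK:{C,G}, O:{G} ∩→ {G}; cost 0
[col 3] CIKO: children C:{G}, IKO:{G} ∩→ {G}; cost 0
[col 3] CIKLO: children CIKO:{G}, L:{T} ∪→ {G,T}; cost 1
per-site changes: [3, 2, 1, 2]; total = 8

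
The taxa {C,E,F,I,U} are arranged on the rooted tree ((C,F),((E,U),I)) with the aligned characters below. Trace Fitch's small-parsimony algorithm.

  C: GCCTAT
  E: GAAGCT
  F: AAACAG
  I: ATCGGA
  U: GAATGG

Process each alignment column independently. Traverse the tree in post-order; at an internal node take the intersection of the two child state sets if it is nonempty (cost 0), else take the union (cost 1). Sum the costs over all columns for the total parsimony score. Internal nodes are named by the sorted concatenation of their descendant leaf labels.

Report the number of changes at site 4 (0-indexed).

[col 0] CF: children C:{G}, F:{A} ∪→ {A,G}; cost 1
[col 0] EU: children E:{G}, U:{G} ∩→ {G}; cost 0
[col 0] EIU: children EU:{G}, I:{A} ∪→ {A,G}; cost 1
[col 0] CEFIU: children CF:{A,G}, EIU:{A,G} ∩→ {A,G}; cost 0
[col 1] CF: children C:{C}, F:{A} ∪→ {A,C}; cost 1
[col 1] EU: children E:{A}, U:{A} ∩→ {A}; cost 0
[col 1] EIU: children EU:{A}, I:{T} ∪→ {A,T}; cost 1
[col 1] CEFIU: children CF:{A,C}, EIU:{A,T} ∩→ {A}; cost 0
[col 2] CF: children C:{C}, F:{A} ∪→ {A,C}; cost 1
[col 2] EU: children E:{A}, U:{A} ∩→ {A}; cost 0
[col 2] EIU: children EU:{A}, I:{C} ∪→ {A,C}; cost 1
[col 2] CEFIU: children CF:{A,C}, EIU:{A,C} ∩→ {A,C}; cost 0
[col 3] CF: children C:{T}, F:{C} ∪→ {C,T}; cost 1
[col 3] EU: children E:{G}, U:{T} ∪→ {G,T}; cost 1
[col 3] EIU: children EU:{G,T}, I:{G} ∩→ {G}; cost 0
[col 3] CEFIU: children CF:{C,T}, EIU:{G} ∪→ {C,G,T}; cost 1
[col 4] CF: children C:{A}, F:{A} ∩→ {A}; cost 0
[col 4] EU: children E:{C}, U:{G} ∪→ {C,G}; cost 1
[col 4] EIU: children EU:{C,G}, I:{G} ∩→ {G}; cost 0
[col 4] CEFIU: children CF:{A}, EIU:{G} ∪→ {A,G}; cost 1
[col 5] CF: children C:{T}, F:{G} ∪→ {G,T}; cost 1
[col 5] EU: children E:{T}, U:{G} ∪→ {G,T}; cost 1
[col 5] EIU: children EU:{G,T}, I:{A} ∪→ {A,G,T}; cost 1
[col 5] CEFIU: children CF:{G,T}, EIU:{A,G,T} ∩→ {G,T}; cost 0
per-site changes: [2, 2, 2, 3, 2, 3]; total = 14

2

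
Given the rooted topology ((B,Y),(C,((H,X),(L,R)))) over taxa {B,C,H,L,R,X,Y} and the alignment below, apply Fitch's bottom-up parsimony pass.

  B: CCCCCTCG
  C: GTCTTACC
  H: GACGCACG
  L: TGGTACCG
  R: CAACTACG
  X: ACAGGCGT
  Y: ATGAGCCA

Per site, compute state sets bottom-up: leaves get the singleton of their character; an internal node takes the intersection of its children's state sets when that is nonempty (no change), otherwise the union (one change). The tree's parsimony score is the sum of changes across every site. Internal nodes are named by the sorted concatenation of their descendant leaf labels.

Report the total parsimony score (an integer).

[col 0] BY: children B:{C}, Y:{A} ∪→ {A,C}; cost 1
[col 0] HX: children H:{G}, X:{A} ∪→ {A,G}; cost 1
[col 0] LR: children L:{T}, R:{C} ∪→ {C,T}; cost 1
[col 0] HLRX: children HX:{A,G}, LR:{C,T} ∪→ {A,C,G,T}; cost 1
[col 0] CHLRX: children C:{G}, HLRX:{A,C,G,T} ∩→ {G}; cost 0
[col 0] BCHLRXY: children BY:{A,C}, CHLRX:{G} ∪→ {A,C,G}; cost 1
[col 1] BY: children B:{C}, Y:{T} ∪→ {C,T}; cost 1
[col 1] HX: children H:{A}, X:{C} ∪→ {A,C}; cost 1
[col 1] LR: children L:{G}, R:{A} ∪→ {A,G}; cost 1
[col 1] HLRX: children HX:{A,C}, LR:{A,G} ∩→ {A}; cost 0
[col 1] CHLRX: children C:{T}, HLRX:{A} ∪→ {A,T}; cost 1
[col 1] BCHLRXY: children BY:{C,T}, CHLRX:{A,T} ∩→ {T}; cost 0
[col 2] BY: children B:{C}, Y:{G} ∪→ {C,G}; cost 1
[col 2] HX: children H:{C}, X:{A} ∪→ {A,C}; cost 1
[col 2] LR: children L:{G}, R:{A} ∪→ {A,G}; cost 1
[col 2] HLRX: children HX:{A,C}, LR:{A,G} ∩→ {A}; cost 0
[col 2] CHLRX: children C:{C}, HLRX:{A} ∪→ {A,C}; cost 1
[col 2] BCHLRXY: children BY:{C,G}, CHLRX:{A,C} ∩→ {C}; cost 0
[col 3] BY: children B:{C}, Y:{A} ∪→ {A,C}; cost 1
[col 3] HX: children H:{G}, X:{G} ∩→ {G}; cost 0
[col 3] LR: children L:{T}, R:{C} ∪→ {C,T}; cost 1
[col 3] HLRX: children HX:{G}, LR:{C,T} ∪→ {C,G,T}; cost 1
[col 3] CHLRX: children C:{T}, HLRX:{C,G,T} ∩→ {T}; cost 0
[col 3] BCHLRXY: children BY:{A,C}, CHLRX:{T} ∪→ {A,C,T}; cost 1
[col 4] BY: children B:{C}, Y:{G} ∪→ {C,G}; cost 1
[col 4] HX: children H:{C}, X:{G} ∪→ {C,G}; cost 1
[col 4] LR: children L:{A}, R:{T} ∪→ {A,T}; cost 1
[col 4] HLRX: children HX:{C,G}, LR:{A,T} ∪→ {A,C,G,T}; cost 1
[col 4] CHLRX: children C:{T}, HLRX:{A,C,G,T} ∩→ {T}; cost 0
[col 4] BCHLRXY: children BY:{C,G}, CHLRX:{T} ∪→ {C,G,T}; cost 1
[col 5] BY: children B:{T}, Y:{C} ∪→ {C,T}; cost 1
[col 5] HX: children H:{A}, X:{C} ∪→ {A,C}; cost 1
[col 5] LR: children L:{C}, R:{A} ∪→ {A,C}; cost 1
[col 5] HLRX: children HX:{A,C}, LR:{A,C} ∩→ {A,C}; cost 0
[col 5] CHLRX: children C:{A}, HLRX:{A,C} ∩→ {A}; cost 0
[col 5] BCHLRXY: children BY:{C,T}, CHLRX:{A} ∪→ {A,C,T}; cost 1
[col 6] BY: children B:{C}, Y:{C} ∩→ {C}; cost 0
[col 6] HX: children H:{C}, X:{G} ∪→ {C,G}; cost 1
[col 6] LR: children L:{C}, R:{C} ∩→ {C}; cost 0
[col 6] HLRX: children HX:{C,G}, LR:{C} ∩→ {C}; cost 0
[col 6] CHLRX: children C:{C}, HLRX:{C} ∩→ {C}; cost 0
[col 6] BCHLRXY: children BY:{C}, CHLRX:{C} ∩→ {C}; cost 0
[col 7] BY: children B:{G}, Y:{A} ∪→ {A,G}; cost 1
[col 7] HX: children H:{G}, X:{T} ∪→ {G,T}; cost 1
[col 7] LR: children L:{G}, R:{G} ∩→ {G}; cost 0
[col 7] HLRX: children HX:{G,T}, LR:{G} ∩→ {G}; cost 0
[col 7] CHLRX: children C:{C}, HLRX:{G} ∪→ {C,G}; cost 1
[col 7] BCHLRXY: children BY:{A,G}, CHLRX:{C,G} ∩→ {G}; cost 0
per-site changes: [5, 4, 4, 4, 5, 4, 1, 3]; total = 30

30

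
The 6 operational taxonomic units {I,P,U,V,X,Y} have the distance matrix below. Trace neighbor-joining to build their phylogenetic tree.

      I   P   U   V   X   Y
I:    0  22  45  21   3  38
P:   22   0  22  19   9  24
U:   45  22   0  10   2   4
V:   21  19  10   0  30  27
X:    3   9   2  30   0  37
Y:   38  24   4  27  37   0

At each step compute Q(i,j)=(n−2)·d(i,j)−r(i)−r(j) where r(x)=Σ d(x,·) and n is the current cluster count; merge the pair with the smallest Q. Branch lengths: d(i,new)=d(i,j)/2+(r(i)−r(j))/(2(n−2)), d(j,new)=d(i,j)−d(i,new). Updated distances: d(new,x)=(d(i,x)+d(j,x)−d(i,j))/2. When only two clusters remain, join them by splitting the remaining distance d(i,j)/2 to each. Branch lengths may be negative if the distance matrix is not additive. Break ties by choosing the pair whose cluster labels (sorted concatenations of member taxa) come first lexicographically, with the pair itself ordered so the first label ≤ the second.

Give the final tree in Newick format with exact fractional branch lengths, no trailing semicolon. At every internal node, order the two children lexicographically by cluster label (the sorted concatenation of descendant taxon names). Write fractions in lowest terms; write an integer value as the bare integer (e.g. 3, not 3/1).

((((I:15/2,X:-9/2):39/4,P:17/4):15/2,(U:-7/2,Y:15/2):19/2):7/2,V:7/2)

step 1: merge (I,X) at d=3, Q=-198; branch lengths I→15/2, X→-9/2; new cluster IX
  updated: d(IX,P)=14, d(IX,U)=22, d(IX,V)=24, d(IX,Y)=36
step 2: merge (U,Y) at d=4, Q=-137; branch lengths U→-7/2, Y→15/2; new cluster UY
  updated: d(IX,UY)=27, d(P,UY)=21, d(UY,V)=33/2
step 3: merge (IX,P) at d=14, Q=-91; branch lengths IX→39/4, P→17/4; new cluster IPX
  updated: d(IPX,UY)=17, d(IPX,V)=29/2
step 4: merge (IPX,UY) at d=17, Q=-48; branch lengths IPX→15/2, UY→19/2; new cluster IPUXY
  updated: d(IPUXY,V)=7
step 5: merge (IPUXY,V) at d=7; branch lengths IPUXY→7/2, V→7/2; new cluster IPUVXY
final tree: ((((I:15/2,X:-9/2):39/4,P:17/4):15/2,(U:-7/2,Y:15/2):19/2):7/2,V:7/2)
total length: 45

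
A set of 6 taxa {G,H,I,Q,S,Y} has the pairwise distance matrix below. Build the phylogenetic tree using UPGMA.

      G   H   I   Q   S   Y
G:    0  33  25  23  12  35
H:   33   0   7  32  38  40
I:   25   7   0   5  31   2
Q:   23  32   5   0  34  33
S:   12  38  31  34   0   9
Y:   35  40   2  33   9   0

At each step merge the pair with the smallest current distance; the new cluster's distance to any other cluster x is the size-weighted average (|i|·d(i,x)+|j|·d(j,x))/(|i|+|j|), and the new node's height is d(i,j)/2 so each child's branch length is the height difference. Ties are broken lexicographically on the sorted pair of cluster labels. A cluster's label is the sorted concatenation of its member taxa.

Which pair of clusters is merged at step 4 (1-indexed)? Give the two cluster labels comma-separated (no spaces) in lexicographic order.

iteration 1: select I,Y (d=2); attach at lengths (1, 1); label the merged cluster IY
  updated: d(G,IY)=30, d(H,IY)=47/2, d(IY,Q)=19, d(IY,S)=20
iteration 2: select G,S (d=12); attach at lengths (6, 6); label the merged cluster GS
  updated: d(GS,H)=71/2, d(GS,IY)=25, d(GS,Q)=57/2
iteration 3: select IY,Q (d=19); attach at lengths (17/2, 19/2); label the merged cluster IQY
  updated: d(GS,IQY)=157/6, d(H,IQY)=79/3
iteration 4: select GS,IQY (d=157/6); attach at lengths (85/12, 43/12); label the merged cluster GIQSY
  updated: d(GIQSY,H)=30
iteration 5: select GIQSY,H (d=30); attach at lengths (23/12, 15); label the merged cluster GHIQSY
final tree: (((G:6,S:6):85/12,((I:1,Y:1):17/2,Q:19/2):43/12):23/12,H:15)
total length: 715/12

GS,IQY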